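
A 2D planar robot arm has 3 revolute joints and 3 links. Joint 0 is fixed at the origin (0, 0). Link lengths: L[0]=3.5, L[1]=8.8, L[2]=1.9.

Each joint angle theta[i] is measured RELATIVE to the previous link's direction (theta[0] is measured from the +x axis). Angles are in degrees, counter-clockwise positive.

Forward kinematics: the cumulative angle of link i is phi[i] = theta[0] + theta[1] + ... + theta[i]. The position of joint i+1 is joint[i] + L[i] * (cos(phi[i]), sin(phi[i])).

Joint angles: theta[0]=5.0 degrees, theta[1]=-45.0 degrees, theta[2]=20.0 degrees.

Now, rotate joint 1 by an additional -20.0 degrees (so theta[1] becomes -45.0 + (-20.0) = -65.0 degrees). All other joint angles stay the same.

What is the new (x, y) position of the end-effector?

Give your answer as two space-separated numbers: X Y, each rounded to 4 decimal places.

joint[0] = (0.0000, 0.0000)  (base)
link 0: phi[0] = 5 = 5 deg
  cos(5 deg) = 0.9962, sin(5 deg) = 0.0872
  joint[1] = (0.0000, 0.0000) + 3.5 * (0.9962, 0.0872) = (0.0000 + 3.4867, 0.0000 + 0.3050) = (3.4867, 0.3050)
link 1: phi[1] = 5 + -65 = -60 deg
  cos(-60 deg) = 0.5000, sin(-60 deg) = -0.8660
  joint[2] = (3.4867, 0.3050) + 8.8 * (0.5000, -0.8660) = (3.4867 + 4.4000, 0.3050 + -7.6210) = (7.8867, -7.3160)
link 2: phi[2] = 5 + -65 + 20 = -40 deg
  cos(-40 deg) = 0.7660, sin(-40 deg) = -0.6428
  joint[3] = (7.8867, -7.3160) + 1.9 * (0.7660, -0.6428) = (7.8867 + 1.4555, -7.3160 + -1.2213) = (9.3422, -8.5373)
End effector: (9.3422, -8.5373)

Answer: 9.3422 -8.5373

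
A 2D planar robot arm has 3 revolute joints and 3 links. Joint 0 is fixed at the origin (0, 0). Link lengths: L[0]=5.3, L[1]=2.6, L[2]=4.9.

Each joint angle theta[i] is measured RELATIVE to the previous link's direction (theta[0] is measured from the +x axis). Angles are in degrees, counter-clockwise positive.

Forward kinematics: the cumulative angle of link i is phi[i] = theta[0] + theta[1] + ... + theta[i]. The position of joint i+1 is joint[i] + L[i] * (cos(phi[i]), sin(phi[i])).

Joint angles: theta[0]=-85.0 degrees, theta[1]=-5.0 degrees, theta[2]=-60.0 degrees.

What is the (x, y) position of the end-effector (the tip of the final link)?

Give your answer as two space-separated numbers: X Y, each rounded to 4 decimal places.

joint[0] = (0.0000, 0.0000)  (base)
link 0: phi[0] = -85 = -85 deg
  cos(-85 deg) = 0.0872, sin(-85 deg) = -0.9962
  joint[1] = (0.0000, 0.0000) + 5.3 * (0.0872, -0.9962) = (0.0000 + 0.4619, 0.0000 + -5.2798) = (0.4619, -5.2798)
link 1: phi[1] = -85 + -5 = -90 deg
  cos(-90 deg) = 0.0000, sin(-90 deg) = -1.0000
  joint[2] = (0.4619, -5.2798) + 2.6 * (0.0000, -1.0000) = (0.4619 + 0.0000, -5.2798 + -2.6000) = (0.4619, -7.8798)
link 2: phi[2] = -85 + -5 + -60 = -150 deg
  cos(-150 deg) = -0.8660, sin(-150 deg) = -0.5000
  joint[3] = (0.4619, -7.8798) + 4.9 * (-0.8660, -0.5000) = (0.4619 + -4.2435, -7.8798 + -2.4500) = (-3.7816, -10.3298)
End effector: (-3.7816, -10.3298)

Answer: -3.7816 -10.3298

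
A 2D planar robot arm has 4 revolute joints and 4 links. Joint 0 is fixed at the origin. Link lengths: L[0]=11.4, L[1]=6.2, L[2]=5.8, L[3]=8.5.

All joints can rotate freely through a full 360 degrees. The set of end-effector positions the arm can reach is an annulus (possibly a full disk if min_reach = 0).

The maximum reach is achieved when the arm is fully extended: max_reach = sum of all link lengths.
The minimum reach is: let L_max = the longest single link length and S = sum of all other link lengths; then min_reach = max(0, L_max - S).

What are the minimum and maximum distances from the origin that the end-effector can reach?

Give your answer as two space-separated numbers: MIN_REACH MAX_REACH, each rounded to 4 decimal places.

Answer: 0.0000 31.9000

Derivation:
Link lengths: [11.4, 6.2, 5.8, 8.5]
max_reach = 11.4 + 6.2 + 5.8 + 8.5 = 31.9
L_max = max([11.4, 6.2, 5.8, 8.5]) = 11.4
S (sum of others) = 31.9 - 11.4 = 20.5
min_reach = max(0, 11.4 - 20.5) = max(0, -9.1) = 0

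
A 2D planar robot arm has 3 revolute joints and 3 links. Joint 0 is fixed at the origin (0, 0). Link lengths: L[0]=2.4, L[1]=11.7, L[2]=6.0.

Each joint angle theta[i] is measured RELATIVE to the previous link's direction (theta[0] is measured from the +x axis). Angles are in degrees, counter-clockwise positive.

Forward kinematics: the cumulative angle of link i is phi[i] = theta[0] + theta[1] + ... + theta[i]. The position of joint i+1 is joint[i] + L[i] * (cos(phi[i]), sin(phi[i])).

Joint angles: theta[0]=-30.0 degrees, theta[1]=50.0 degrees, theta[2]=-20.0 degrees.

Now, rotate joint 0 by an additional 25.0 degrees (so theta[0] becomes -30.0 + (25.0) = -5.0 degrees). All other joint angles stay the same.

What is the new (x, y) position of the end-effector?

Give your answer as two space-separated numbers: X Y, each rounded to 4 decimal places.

Answer: 16.1019 10.5997

Derivation:
joint[0] = (0.0000, 0.0000)  (base)
link 0: phi[0] = -5 = -5 deg
  cos(-5 deg) = 0.9962, sin(-5 deg) = -0.0872
  joint[1] = (0.0000, 0.0000) + 2.4 * (0.9962, -0.0872) = (0.0000 + 2.3909, 0.0000 + -0.2092) = (2.3909, -0.2092)
link 1: phi[1] = -5 + 50 = 45 deg
  cos(45 deg) = 0.7071, sin(45 deg) = 0.7071
  joint[2] = (2.3909, -0.2092) + 11.7 * (0.7071, 0.7071) = (2.3909 + 8.2731, -0.2092 + 8.2731) = (10.6640, 8.0640)
link 2: phi[2] = -5 + 50 + -20 = 25 deg
  cos(25 deg) = 0.9063, sin(25 deg) = 0.4226
  joint[3] = (10.6640, 8.0640) + 6 * (0.9063, 0.4226) = (10.6640 + 5.4378, 8.0640 + 2.5357) = (16.1019, 10.5997)
End effector: (16.1019, 10.5997)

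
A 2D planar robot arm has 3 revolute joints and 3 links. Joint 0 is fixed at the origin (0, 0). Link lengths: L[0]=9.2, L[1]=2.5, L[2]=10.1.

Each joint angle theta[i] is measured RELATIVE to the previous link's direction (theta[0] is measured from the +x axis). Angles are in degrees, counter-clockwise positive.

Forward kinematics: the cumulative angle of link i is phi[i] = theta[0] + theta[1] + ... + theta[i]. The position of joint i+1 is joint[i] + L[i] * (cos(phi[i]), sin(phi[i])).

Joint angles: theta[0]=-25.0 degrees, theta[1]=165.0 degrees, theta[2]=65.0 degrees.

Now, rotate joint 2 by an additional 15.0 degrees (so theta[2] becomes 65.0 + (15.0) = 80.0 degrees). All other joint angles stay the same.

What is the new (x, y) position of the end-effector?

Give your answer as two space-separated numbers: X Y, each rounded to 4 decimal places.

joint[0] = (0.0000, 0.0000)  (base)
link 0: phi[0] = -25 = -25 deg
  cos(-25 deg) = 0.9063, sin(-25 deg) = -0.4226
  joint[1] = (0.0000, 0.0000) + 9.2 * (0.9063, -0.4226) = (0.0000 + 8.3380, 0.0000 + -3.8881) = (8.3380, -3.8881)
link 1: phi[1] = -25 + 165 = 140 deg
  cos(140 deg) = -0.7660, sin(140 deg) = 0.6428
  joint[2] = (8.3380, -3.8881) + 2.5 * (-0.7660, 0.6428) = (8.3380 + -1.9151, -3.8881 + 1.6070) = (6.4229, -2.2811)
link 2: phi[2] = -25 + 165 + 80 = 220 deg
  cos(220 deg) = -0.7660, sin(220 deg) = -0.6428
  joint[3] = (6.4229, -2.2811) + 10.1 * (-0.7660, -0.6428) = (6.4229 + -7.7370, -2.2811 + -6.4922) = (-1.3141, -8.7733)
End effector: (-1.3141, -8.7733)

Answer: -1.3141 -8.7733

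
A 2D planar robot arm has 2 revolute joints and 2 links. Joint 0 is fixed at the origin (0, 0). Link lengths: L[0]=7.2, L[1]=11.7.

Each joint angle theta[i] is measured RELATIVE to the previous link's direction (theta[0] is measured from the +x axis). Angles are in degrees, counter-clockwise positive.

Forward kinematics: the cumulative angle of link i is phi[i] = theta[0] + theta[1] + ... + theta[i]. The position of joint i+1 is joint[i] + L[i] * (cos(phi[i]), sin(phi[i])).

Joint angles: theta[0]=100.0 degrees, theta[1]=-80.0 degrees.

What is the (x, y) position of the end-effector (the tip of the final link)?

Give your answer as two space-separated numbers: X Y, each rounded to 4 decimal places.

Answer: 9.7441 11.0923

Derivation:
joint[0] = (0.0000, 0.0000)  (base)
link 0: phi[0] = 100 = 100 deg
  cos(100 deg) = -0.1736, sin(100 deg) = 0.9848
  joint[1] = (0.0000, 0.0000) + 7.2 * (-0.1736, 0.9848) = (0.0000 + -1.2503, 0.0000 + 7.0906) = (-1.2503, 7.0906)
link 1: phi[1] = 100 + -80 = 20 deg
  cos(20 deg) = 0.9397, sin(20 deg) = 0.3420
  joint[2] = (-1.2503, 7.0906) + 11.7 * (0.9397, 0.3420) = (-1.2503 + 10.9944, 7.0906 + 4.0016) = (9.7441, 11.0923)
End effector: (9.7441, 11.0923)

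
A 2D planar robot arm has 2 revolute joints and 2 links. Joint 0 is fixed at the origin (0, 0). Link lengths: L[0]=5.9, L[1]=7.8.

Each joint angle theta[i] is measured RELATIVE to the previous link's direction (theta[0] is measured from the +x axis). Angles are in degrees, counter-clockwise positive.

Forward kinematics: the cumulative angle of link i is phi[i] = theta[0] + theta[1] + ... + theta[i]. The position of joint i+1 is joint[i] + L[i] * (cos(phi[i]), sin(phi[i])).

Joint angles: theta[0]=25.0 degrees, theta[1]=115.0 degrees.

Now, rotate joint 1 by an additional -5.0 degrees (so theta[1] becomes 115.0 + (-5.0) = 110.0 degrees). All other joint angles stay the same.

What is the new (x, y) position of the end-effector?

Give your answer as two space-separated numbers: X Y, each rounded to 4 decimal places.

joint[0] = (0.0000, 0.0000)  (base)
link 0: phi[0] = 25 = 25 deg
  cos(25 deg) = 0.9063, sin(25 deg) = 0.4226
  joint[1] = (0.0000, 0.0000) + 5.9 * (0.9063, 0.4226) = (0.0000 + 5.3472, 0.0000 + 2.4934) = (5.3472, 2.4934)
link 1: phi[1] = 25 + 110 = 135 deg
  cos(135 deg) = -0.7071, sin(135 deg) = 0.7071
  joint[2] = (5.3472, 2.4934) + 7.8 * (-0.7071, 0.7071) = (5.3472 + -5.5154, 2.4934 + 5.5154) = (-0.1682, 8.0089)
End effector: (-0.1682, 8.0089)

Answer: -0.1682 8.0089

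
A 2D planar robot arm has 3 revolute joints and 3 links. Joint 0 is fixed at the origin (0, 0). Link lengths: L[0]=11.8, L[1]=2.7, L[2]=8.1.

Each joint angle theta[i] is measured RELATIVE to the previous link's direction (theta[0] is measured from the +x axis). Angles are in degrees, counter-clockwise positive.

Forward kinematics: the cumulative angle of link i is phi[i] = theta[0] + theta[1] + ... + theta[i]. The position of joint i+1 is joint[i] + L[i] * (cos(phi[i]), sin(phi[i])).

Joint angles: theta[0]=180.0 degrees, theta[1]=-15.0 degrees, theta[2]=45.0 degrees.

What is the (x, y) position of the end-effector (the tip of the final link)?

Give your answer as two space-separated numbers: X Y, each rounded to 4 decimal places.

Answer: -21.4228 -3.3512

Derivation:
joint[0] = (0.0000, 0.0000)  (base)
link 0: phi[0] = 180 = 180 deg
  cos(180 deg) = -1.0000, sin(180 deg) = 0.0000
  joint[1] = (0.0000, 0.0000) + 11.8 * (-1.0000, 0.0000) = (0.0000 + -11.8000, 0.0000 + 0.0000) = (-11.8000, 0.0000)
link 1: phi[1] = 180 + -15 = 165 deg
  cos(165 deg) = -0.9659, sin(165 deg) = 0.2588
  joint[2] = (-11.8000, 0.0000) + 2.7 * (-0.9659, 0.2588) = (-11.8000 + -2.6080, 0.0000 + 0.6988) = (-14.4080, 0.6988)
link 2: phi[2] = 180 + -15 + 45 = 210 deg
  cos(210 deg) = -0.8660, sin(210 deg) = -0.5000
  joint[3] = (-14.4080, 0.6988) + 8.1 * (-0.8660, -0.5000) = (-14.4080 + -7.0148, 0.6988 + -4.0500) = (-21.4228, -3.3512)
End effector: (-21.4228, -3.3512)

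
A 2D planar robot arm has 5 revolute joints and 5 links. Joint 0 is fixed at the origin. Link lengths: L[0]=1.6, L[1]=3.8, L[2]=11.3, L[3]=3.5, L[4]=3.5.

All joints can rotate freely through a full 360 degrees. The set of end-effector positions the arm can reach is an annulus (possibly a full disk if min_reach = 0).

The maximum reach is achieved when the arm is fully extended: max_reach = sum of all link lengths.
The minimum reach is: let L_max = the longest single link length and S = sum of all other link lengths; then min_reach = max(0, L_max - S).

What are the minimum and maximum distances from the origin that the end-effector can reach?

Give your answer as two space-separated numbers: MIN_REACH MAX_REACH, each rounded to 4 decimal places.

Link lengths: [1.6, 3.8, 11.3, 3.5, 3.5]
max_reach = 1.6 + 3.8 + 11.3 + 3.5 + 3.5 = 23.7
L_max = max([1.6, 3.8, 11.3, 3.5, 3.5]) = 11.3
S (sum of others) = 23.7 - 11.3 = 12.4
min_reach = max(0, 11.3 - 12.4) = max(0, -1.1) = 0

Answer: 0.0000 23.7000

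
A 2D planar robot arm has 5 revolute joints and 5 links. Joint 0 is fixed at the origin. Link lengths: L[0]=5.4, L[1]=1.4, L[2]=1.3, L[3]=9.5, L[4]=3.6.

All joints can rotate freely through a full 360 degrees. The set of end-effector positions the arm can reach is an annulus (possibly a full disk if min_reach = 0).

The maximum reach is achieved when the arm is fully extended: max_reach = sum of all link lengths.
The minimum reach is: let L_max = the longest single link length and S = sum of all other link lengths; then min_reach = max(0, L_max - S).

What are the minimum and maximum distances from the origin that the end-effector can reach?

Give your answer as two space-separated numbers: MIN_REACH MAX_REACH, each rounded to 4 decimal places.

Link lengths: [5.4, 1.4, 1.3, 9.5, 3.6]
max_reach = 5.4 + 1.4 + 1.3 + 9.5 + 3.6 = 21.2
L_max = max([5.4, 1.4, 1.3, 9.5, 3.6]) = 9.5
S (sum of others) = 21.2 - 9.5 = 11.7
min_reach = max(0, 9.5 - 11.7) = max(0, -2.2) = 0

Answer: 0.0000 21.2000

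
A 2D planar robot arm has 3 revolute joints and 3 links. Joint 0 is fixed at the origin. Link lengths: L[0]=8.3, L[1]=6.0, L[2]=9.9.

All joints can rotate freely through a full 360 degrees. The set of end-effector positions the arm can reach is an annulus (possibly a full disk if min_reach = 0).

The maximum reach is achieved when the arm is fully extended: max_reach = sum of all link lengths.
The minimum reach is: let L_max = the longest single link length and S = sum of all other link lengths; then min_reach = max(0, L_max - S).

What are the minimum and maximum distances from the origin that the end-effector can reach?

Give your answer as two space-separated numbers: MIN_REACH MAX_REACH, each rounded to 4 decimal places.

Link lengths: [8.3, 6.0, 9.9]
max_reach = 8.3 + 6 + 9.9 = 24.2
L_max = max([8.3, 6.0, 9.9]) = 9.9
S (sum of others) = 24.2 - 9.9 = 14.3
min_reach = max(0, 9.9 - 14.3) = max(0, -4.4) = 0

Answer: 0.0000 24.2000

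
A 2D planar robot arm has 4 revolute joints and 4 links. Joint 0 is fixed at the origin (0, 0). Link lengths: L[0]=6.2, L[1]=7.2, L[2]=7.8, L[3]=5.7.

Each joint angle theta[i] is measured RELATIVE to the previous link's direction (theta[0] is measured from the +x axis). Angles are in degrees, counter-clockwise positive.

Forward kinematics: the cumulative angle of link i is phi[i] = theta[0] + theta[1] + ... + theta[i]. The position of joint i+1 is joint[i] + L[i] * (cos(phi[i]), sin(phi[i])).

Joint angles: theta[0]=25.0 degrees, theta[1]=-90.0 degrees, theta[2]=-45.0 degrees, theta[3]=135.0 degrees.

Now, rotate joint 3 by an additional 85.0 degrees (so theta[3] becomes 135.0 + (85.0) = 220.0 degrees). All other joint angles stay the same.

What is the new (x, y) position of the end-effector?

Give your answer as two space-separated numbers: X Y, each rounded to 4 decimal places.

joint[0] = (0.0000, 0.0000)  (base)
link 0: phi[0] = 25 = 25 deg
  cos(25 deg) = 0.9063, sin(25 deg) = 0.4226
  joint[1] = (0.0000, 0.0000) + 6.2 * (0.9063, 0.4226) = (0.0000 + 5.6191, 0.0000 + 2.6202) = (5.6191, 2.6202)
link 1: phi[1] = 25 + -90 = -65 deg
  cos(-65 deg) = 0.4226, sin(-65 deg) = -0.9063
  joint[2] = (5.6191, 2.6202) + 7.2 * (0.4226, -0.9063) = (5.6191 + 3.0429, 2.6202 + -6.5254) = (8.6620, -3.9052)
link 2: phi[2] = 25 + -90 + -45 = -110 deg
  cos(-110 deg) = -0.3420, sin(-110 deg) = -0.9397
  joint[3] = (8.6620, -3.9052) + 7.8 * (-0.3420, -0.9397) = (8.6620 + -2.6678, -3.9052 + -7.3296) = (5.9942, -11.2348)
link 3: phi[3] = 25 + -90 + -45 + 220 = 110 deg
  cos(110 deg) = -0.3420, sin(110 deg) = 0.9397
  joint[4] = (5.9942, -11.2348) + 5.7 * (-0.3420, 0.9397) = (5.9942 + -1.9495, -11.2348 + 5.3562) = (4.0447, -5.8785)
End effector: (4.0447, -5.8785)

Answer: 4.0447 -5.8785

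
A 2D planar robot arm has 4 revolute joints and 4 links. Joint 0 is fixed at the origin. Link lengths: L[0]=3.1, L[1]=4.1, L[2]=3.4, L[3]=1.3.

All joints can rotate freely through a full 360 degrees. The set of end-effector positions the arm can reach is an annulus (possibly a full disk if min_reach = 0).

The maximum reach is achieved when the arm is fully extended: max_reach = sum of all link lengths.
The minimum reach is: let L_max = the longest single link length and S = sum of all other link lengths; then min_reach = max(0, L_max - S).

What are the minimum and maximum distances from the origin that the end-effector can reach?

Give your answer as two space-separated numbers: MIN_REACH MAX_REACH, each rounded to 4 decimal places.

Answer: 0.0000 11.9000

Derivation:
Link lengths: [3.1, 4.1, 3.4, 1.3]
max_reach = 3.1 + 4.1 + 3.4 + 1.3 = 11.9
L_max = max([3.1, 4.1, 3.4, 1.3]) = 4.1
S (sum of others) = 11.9 - 4.1 = 7.8
min_reach = max(0, 4.1 - 7.8) = max(0, -3.7) = 0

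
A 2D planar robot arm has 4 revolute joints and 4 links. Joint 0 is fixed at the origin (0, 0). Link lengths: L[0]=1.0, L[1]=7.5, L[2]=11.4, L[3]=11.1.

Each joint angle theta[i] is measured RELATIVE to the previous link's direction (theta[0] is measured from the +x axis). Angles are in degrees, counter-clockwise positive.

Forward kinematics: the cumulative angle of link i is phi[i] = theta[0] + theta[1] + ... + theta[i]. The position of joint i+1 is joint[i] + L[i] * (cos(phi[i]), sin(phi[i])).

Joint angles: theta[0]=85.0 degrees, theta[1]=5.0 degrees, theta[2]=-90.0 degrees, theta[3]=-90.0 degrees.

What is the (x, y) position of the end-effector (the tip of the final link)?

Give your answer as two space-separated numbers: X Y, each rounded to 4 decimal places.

Answer: 11.4872 -2.6038

Derivation:
joint[0] = (0.0000, 0.0000)  (base)
link 0: phi[0] = 85 = 85 deg
  cos(85 deg) = 0.0872, sin(85 deg) = 0.9962
  joint[1] = (0.0000, 0.0000) + 1 * (0.0872, 0.9962) = (0.0000 + 0.0872, 0.0000 + 0.9962) = (0.0872, 0.9962)
link 1: phi[1] = 85 + 5 = 90 deg
  cos(90 deg) = 0.0000, sin(90 deg) = 1.0000
  joint[2] = (0.0872, 0.9962) + 7.5 * (0.0000, 1.0000) = (0.0872 + 0.0000, 0.9962 + 7.5000) = (0.0872, 8.4962)
link 2: phi[2] = 85 + 5 + -90 = 0 deg
  cos(0 deg) = 1.0000, sin(0 deg) = 0.0000
  joint[3] = (0.0872, 8.4962) + 11.4 * (1.0000, 0.0000) = (0.0872 + 11.4000, 8.4962 + 0.0000) = (11.4872, 8.4962)
link 3: phi[3] = 85 + 5 + -90 + -90 = -90 deg
  cos(-90 deg) = 0.0000, sin(-90 deg) = -1.0000
  joint[4] = (11.4872, 8.4962) + 11.1 * (0.0000, -1.0000) = (11.4872 + 0.0000, 8.4962 + -11.1000) = (11.4872, -2.6038)
End effector: (11.4872, -2.6038)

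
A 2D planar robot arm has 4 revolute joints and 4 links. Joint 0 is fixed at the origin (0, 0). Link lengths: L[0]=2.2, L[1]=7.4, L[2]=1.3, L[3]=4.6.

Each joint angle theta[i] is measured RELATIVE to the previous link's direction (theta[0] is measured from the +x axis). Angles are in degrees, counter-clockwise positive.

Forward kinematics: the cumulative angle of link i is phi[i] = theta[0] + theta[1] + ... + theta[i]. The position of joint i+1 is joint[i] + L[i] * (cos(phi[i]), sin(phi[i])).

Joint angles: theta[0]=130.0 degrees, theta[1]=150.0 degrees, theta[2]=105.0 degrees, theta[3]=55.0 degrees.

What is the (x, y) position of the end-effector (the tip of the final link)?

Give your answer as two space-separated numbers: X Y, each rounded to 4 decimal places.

Answer: 1.8478 -0.5228

Derivation:
joint[0] = (0.0000, 0.0000)  (base)
link 0: phi[0] = 130 = 130 deg
  cos(130 deg) = -0.6428, sin(130 deg) = 0.7660
  joint[1] = (0.0000, 0.0000) + 2.2 * (-0.6428, 0.7660) = (0.0000 + -1.4141, 0.0000 + 1.6853) = (-1.4141, 1.6853)
link 1: phi[1] = 130 + 150 = 280 deg
  cos(280 deg) = 0.1736, sin(280 deg) = -0.9848
  joint[2] = (-1.4141, 1.6853) + 7.4 * (0.1736, -0.9848) = (-1.4141 + 1.2850, 1.6853 + -7.2876) = (-0.1291, -5.6023)
link 2: phi[2] = 130 + 150 + 105 = 385 deg
  cos(385 deg) = 0.9063, sin(385 deg) = 0.4226
  joint[3] = (-0.1291, -5.6023) + 1.3 * (0.9063, 0.4226) = (-0.1291 + 1.1782, -5.6023 + 0.5494) = (1.0491, -5.0529)
link 3: phi[3] = 130 + 150 + 105 + 55 = 440 deg
  cos(440 deg) = 0.1736, sin(440 deg) = 0.9848
  joint[4] = (1.0491, -5.0529) + 4.6 * (0.1736, 0.9848) = (1.0491 + 0.7988, -5.0529 + 4.5301) = (1.8478, -0.5228)
End effector: (1.8478, -0.5228)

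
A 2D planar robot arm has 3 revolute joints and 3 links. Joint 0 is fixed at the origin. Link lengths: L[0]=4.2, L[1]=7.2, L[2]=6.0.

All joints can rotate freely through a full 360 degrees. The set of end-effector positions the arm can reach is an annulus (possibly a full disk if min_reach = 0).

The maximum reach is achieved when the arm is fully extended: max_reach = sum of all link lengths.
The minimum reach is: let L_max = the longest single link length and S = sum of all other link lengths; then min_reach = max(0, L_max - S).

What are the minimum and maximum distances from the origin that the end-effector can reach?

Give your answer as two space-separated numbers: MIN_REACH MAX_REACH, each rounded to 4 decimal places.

Answer: 0.0000 17.4000

Derivation:
Link lengths: [4.2, 7.2, 6.0]
max_reach = 4.2 + 7.2 + 6 = 17.4
L_max = max([4.2, 7.2, 6.0]) = 7.2
S (sum of others) = 17.4 - 7.2 = 10.2
min_reach = max(0, 7.2 - 10.2) = max(0, -3) = 0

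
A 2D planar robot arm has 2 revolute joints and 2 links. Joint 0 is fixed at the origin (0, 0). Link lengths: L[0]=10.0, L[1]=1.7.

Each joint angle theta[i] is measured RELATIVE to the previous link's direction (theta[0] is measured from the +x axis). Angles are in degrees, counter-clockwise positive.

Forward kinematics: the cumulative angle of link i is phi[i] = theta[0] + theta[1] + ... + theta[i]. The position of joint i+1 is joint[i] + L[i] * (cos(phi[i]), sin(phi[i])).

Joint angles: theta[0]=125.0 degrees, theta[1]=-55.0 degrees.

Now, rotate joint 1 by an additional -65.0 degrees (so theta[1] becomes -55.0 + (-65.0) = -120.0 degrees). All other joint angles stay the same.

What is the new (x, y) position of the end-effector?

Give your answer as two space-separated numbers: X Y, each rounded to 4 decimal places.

joint[0] = (0.0000, 0.0000)  (base)
link 0: phi[0] = 125 = 125 deg
  cos(125 deg) = -0.5736, sin(125 deg) = 0.8192
  joint[1] = (0.0000, 0.0000) + 10 * (-0.5736, 0.8192) = (0.0000 + -5.7358, 0.0000 + 8.1915) = (-5.7358, 8.1915)
link 1: phi[1] = 125 + -120 = 5 deg
  cos(5 deg) = 0.9962, sin(5 deg) = 0.0872
  joint[2] = (-5.7358, 8.1915) + 1.7 * (0.9962, 0.0872) = (-5.7358 + 1.6935, 8.1915 + 0.1482) = (-4.0422, 8.3397)
End effector: (-4.0422, 8.3397)

Answer: -4.0422 8.3397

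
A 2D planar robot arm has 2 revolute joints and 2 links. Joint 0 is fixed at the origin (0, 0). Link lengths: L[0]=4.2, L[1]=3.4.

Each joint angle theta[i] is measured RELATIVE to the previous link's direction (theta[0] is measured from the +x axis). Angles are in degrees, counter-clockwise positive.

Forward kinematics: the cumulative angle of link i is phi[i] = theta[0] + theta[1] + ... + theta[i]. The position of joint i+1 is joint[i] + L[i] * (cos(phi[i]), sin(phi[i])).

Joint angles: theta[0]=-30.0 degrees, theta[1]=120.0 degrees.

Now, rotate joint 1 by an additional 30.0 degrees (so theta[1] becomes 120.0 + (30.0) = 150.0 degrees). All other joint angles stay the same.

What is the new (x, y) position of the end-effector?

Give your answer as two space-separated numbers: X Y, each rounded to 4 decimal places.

Answer: 1.9373 0.8445

Derivation:
joint[0] = (0.0000, 0.0000)  (base)
link 0: phi[0] = -30 = -30 deg
  cos(-30 deg) = 0.8660, sin(-30 deg) = -0.5000
  joint[1] = (0.0000, 0.0000) + 4.2 * (0.8660, -0.5000) = (0.0000 + 3.6373, 0.0000 + -2.1000) = (3.6373, -2.1000)
link 1: phi[1] = -30 + 150 = 120 deg
  cos(120 deg) = -0.5000, sin(120 deg) = 0.8660
  joint[2] = (3.6373, -2.1000) + 3.4 * (-0.5000, 0.8660) = (3.6373 + -1.7000, -2.1000 + 2.9445) = (1.9373, 0.8445)
End effector: (1.9373, 0.8445)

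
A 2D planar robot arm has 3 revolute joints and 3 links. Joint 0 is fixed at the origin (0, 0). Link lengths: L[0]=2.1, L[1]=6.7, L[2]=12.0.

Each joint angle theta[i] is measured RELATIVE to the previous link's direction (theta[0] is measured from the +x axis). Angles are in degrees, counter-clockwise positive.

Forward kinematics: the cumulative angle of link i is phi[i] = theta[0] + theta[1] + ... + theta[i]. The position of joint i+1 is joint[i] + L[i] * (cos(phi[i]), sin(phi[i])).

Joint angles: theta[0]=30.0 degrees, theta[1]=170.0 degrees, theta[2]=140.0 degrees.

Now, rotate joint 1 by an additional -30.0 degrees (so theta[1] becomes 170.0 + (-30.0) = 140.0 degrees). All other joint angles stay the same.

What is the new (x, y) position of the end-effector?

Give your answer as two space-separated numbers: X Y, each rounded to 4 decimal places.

Answer: 2.9339 -6.9791

Derivation:
joint[0] = (0.0000, 0.0000)  (base)
link 0: phi[0] = 30 = 30 deg
  cos(30 deg) = 0.8660, sin(30 deg) = 0.5000
  joint[1] = (0.0000, 0.0000) + 2.1 * (0.8660, 0.5000) = (0.0000 + 1.8187, 0.0000 + 1.0500) = (1.8187, 1.0500)
link 1: phi[1] = 30 + 140 = 170 deg
  cos(170 deg) = -0.9848, sin(170 deg) = 0.1736
  joint[2] = (1.8187, 1.0500) + 6.7 * (-0.9848, 0.1736) = (1.8187 + -6.5982, 1.0500 + 1.1634) = (-4.7796, 2.2134)
link 2: phi[2] = 30 + 140 + 140 = 310 deg
  cos(310 deg) = 0.6428, sin(310 deg) = -0.7660
  joint[3] = (-4.7796, 2.2134) + 12 * (0.6428, -0.7660) = (-4.7796 + 7.7135, 2.2134 + -9.1925) = (2.9339, -6.9791)
End effector: (2.9339, -6.9791)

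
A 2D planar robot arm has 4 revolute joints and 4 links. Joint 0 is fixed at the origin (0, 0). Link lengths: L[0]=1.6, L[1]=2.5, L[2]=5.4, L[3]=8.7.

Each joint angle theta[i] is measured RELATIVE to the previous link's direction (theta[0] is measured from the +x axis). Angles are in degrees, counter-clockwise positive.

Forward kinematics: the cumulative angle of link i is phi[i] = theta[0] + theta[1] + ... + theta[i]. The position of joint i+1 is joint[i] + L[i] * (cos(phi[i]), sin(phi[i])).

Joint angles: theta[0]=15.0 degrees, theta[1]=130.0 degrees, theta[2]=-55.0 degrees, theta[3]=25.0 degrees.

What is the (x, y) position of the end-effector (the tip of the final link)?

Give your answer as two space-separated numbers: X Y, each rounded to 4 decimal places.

Answer: -4.1792 15.1329

Derivation:
joint[0] = (0.0000, 0.0000)  (base)
link 0: phi[0] = 15 = 15 deg
  cos(15 deg) = 0.9659, sin(15 deg) = 0.2588
  joint[1] = (0.0000, 0.0000) + 1.6 * (0.9659, 0.2588) = (0.0000 + 1.5455, 0.0000 + 0.4141) = (1.5455, 0.4141)
link 1: phi[1] = 15 + 130 = 145 deg
  cos(145 deg) = -0.8192, sin(145 deg) = 0.5736
  joint[2] = (1.5455, 0.4141) + 2.5 * (-0.8192, 0.5736) = (1.5455 + -2.0479, 0.4141 + 1.4339) = (-0.5024, 1.8481)
link 2: phi[2] = 15 + 130 + -55 = 90 deg
  cos(90 deg) = 0.0000, sin(90 deg) = 1.0000
  joint[3] = (-0.5024, 1.8481) + 5.4 * (0.0000, 1.0000) = (-0.5024 + 0.0000, 1.8481 + 5.4000) = (-0.5024, 7.2481)
link 3: phi[3] = 15 + 130 + -55 + 25 = 115 deg
  cos(115 deg) = -0.4226, sin(115 deg) = 0.9063
  joint[4] = (-0.5024, 7.2481) + 8.7 * (-0.4226, 0.9063) = (-0.5024 + -3.6768, 7.2481 + 7.8849) = (-4.1792, 15.1329)
End effector: (-4.1792, 15.1329)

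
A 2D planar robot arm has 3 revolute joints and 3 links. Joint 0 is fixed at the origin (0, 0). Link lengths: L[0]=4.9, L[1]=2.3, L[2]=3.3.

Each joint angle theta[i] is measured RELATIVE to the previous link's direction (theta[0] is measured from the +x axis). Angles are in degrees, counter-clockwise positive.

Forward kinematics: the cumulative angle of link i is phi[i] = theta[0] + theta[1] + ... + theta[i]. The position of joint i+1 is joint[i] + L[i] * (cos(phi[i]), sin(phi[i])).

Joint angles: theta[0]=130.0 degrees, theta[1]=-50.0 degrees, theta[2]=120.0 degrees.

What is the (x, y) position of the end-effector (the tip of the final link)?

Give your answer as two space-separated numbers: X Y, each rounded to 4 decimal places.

Answer: -5.8513 4.8900

Derivation:
joint[0] = (0.0000, 0.0000)  (base)
link 0: phi[0] = 130 = 130 deg
  cos(130 deg) = -0.6428, sin(130 deg) = 0.7660
  joint[1] = (0.0000, 0.0000) + 4.9 * (-0.6428, 0.7660) = (0.0000 + -3.1497, 0.0000 + 3.7536) = (-3.1497, 3.7536)
link 1: phi[1] = 130 + -50 = 80 deg
  cos(80 deg) = 0.1736, sin(80 deg) = 0.9848
  joint[2] = (-3.1497, 3.7536) + 2.3 * (0.1736, 0.9848) = (-3.1497 + 0.3994, 3.7536 + 2.2651) = (-2.7503, 6.0187)
link 2: phi[2] = 130 + -50 + 120 = 200 deg
  cos(200 deg) = -0.9397, sin(200 deg) = -0.3420
  joint[3] = (-2.7503, 6.0187) + 3.3 * (-0.9397, -0.3420) = (-2.7503 + -3.1010, 6.0187 + -1.1287) = (-5.8513, 4.8900)
End effector: (-5.8513, 4.8900)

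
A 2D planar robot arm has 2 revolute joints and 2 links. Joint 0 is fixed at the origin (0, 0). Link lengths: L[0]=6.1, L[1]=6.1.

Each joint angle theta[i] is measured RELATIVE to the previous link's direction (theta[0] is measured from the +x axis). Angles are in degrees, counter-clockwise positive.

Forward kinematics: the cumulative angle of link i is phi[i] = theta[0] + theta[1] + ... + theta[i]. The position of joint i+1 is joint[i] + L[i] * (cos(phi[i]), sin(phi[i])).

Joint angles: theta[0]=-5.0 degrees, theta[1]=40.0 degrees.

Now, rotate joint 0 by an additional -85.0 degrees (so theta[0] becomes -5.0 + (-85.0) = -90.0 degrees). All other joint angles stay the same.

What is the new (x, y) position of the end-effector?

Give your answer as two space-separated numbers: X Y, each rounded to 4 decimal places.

Answer: 3.9210 -10.7729

Derivation:
joint[0] = (0.0000, 0.0000)  (base)
link 0: phi[0] = -90 = -90 deg
  cos(-90 deg) = 0.0000, sin(-90 deg) = -1.0000
  joint[1] = (0.0000, 0.0000) + 6.1 * (0.0000, -1.0000) = (0.0000 + 0.0000, 0.0000 + -6.1000) = (0.0000, -6.1000)
link 1: phi[1] = -90 + 40 = -50 deg
  cos(-50 deg) = 0.6428, sin(-50 deg) = -0.7660
  joint[2] = (0.0000, -6.1000) + 6.1 * (0.6428, -0.7660) = (0.0000 + 3.9210, -6.1000 + -4.6729) = (3.9210, -10.7729)
End effector: (3.9210, -10.7729)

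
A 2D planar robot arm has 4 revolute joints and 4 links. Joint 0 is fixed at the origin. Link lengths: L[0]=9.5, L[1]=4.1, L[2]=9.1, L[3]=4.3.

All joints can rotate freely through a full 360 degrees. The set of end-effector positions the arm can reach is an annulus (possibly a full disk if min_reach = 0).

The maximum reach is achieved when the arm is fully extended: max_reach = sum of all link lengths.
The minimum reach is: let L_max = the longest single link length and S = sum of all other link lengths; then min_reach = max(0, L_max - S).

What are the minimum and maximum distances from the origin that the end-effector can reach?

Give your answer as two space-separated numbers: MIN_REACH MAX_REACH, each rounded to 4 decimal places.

Link lengths: [9.5, 4.1, 9.1, 4.3]
max_reach = 9.5 + 4.1 + 9.1 + 4.3 = 27
L_max = max([9.5, 4.1, 9.1, 4.3]) = 9.5
S (sum of others) = 27 - 9.5 = 17.5
min_reach = max(0, 9.5 - 17.5) = max(0, -8) = 0

Answer: 0.0000 27.0000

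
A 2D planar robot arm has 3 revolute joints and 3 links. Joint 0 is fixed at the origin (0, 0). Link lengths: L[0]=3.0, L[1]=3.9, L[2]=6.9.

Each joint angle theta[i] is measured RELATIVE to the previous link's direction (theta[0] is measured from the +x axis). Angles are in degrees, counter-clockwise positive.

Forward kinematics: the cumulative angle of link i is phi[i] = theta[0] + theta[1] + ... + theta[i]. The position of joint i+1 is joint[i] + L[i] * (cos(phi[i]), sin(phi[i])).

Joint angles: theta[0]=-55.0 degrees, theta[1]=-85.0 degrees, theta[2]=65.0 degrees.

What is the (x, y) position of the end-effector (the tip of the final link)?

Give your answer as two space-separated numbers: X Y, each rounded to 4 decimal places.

joint[0] = (0.0000, 0.0000)  (base)
link 0: phi[0] = -55 = -55 deg
  cos(-55 deg) = 0.5736, sin(-55 deg) = -0.8192
  joint[1] = (0.0000, 0.0000) + 3 * (0.5736, -0.8192) = (0.0000 + 1.7207, 0.0000 + -2.4575) = (1.7207, -2.4575)
link 1: phi[1] = -55 + -85 = -140 deg
  cos(-140 deg) = -0.7660, sin(-140 deg) = -0.6428
  joint[2] = (1.7207, -2.4575) + 3.9 * (-0.7660, -0.6428) = (1.7207 + -2.9876, -2.4575 + -2.5069) = (-1.2668, -4.9643)
link 2: phi[2] = -55 + -85 + 65 = -75 deg
  cos(-75 deg) = 0.2588, sin(-75 deg) = -0.9659
  joint[3] = (-1.2668, -4.9643) + 6.9 * (0.2588, -0.9659) = (-1.2668 + 1.7859, -4.9643 + -6.6649) = (0.5190, -11.6292)
End effector: (0.5190, -11.6292)

Answer: 0.5190 -11.6292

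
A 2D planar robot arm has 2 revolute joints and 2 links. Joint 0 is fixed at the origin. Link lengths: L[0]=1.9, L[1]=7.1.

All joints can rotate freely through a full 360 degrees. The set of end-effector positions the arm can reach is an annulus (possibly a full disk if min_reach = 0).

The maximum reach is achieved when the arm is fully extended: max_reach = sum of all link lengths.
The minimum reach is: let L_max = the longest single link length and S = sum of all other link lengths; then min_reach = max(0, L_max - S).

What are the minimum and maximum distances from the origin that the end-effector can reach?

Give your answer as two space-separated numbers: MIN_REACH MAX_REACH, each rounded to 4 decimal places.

Link lengths: [1.9, 7.1]
max_reach = 1.9 + 7.1 = 9
L_max = max([1.9, 7.1]) = 7.1
S (sum of others) = 9 - 7.1 = 1.9
min_reach = max(0, 7.1 - 1.9) = max(0, 5.2) = 5.2

Answer: 5.2000 9.0000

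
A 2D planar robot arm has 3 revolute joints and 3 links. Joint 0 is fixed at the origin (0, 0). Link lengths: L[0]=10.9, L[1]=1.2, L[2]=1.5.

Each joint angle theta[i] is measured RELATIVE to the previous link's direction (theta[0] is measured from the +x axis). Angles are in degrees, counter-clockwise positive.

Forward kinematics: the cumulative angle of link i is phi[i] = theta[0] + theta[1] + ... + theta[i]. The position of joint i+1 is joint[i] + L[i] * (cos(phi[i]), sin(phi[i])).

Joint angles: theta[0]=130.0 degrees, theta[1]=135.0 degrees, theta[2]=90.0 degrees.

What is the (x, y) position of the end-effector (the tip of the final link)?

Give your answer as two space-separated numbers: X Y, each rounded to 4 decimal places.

joint[0] = (0.0000, 0.0000)  (base)
link 0: phi[0] = 130 = 130 deg
  cos(130 deg) = -0.6428, sin(130 deg) = 0.7660
  joint[1] = (0.0000, 0.0000) + 10.9 * (-0.6428, 0.7660) = (0.0000 + -7.0064, 0.0000 + 8.3499) = (-7.0064, 8.3499)
link 1: phi[1] = 130 + 135 = 265 deg
  cos(265 deg) = -0.0872, sin(265 deg) = -0.9962
  joint[2] = (-7.0064, 8.3499) + 1.2 * (-0.0872, -0.9962) = (-7.0064 + -0.1046, 8.3499 + -1.1954) = (-7.1110, 7.1545)
link 2: phi[2] = 130 + 135 + 90 = 355 deg
  cos(355 deg) = 0.9962, sin(355 deg) = -0.0872
  joint[3] = (-7.1110, 7.1545) + 1.5 * (0.9962, -0.0872) = (-7.1110 + 1.4943, 7.1545 + -0.1307) = (-5.6167, 7.0237)
End effector: (-5.6167, 7.0237)

Answer: -5.6167 7.0237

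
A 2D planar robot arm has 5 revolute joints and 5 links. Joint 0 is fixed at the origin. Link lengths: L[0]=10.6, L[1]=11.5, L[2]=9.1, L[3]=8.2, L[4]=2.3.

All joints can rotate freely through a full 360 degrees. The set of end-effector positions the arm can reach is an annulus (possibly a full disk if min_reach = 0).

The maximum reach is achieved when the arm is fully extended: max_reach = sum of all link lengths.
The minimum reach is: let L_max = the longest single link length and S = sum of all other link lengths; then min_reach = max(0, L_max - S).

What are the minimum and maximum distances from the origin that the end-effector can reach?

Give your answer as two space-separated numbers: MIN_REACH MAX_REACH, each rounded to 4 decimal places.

Link lengths: [10.6, 11.5, 9.1, 8.2, 2.3]
max_reach = 10.6 + 11.5 + 9.1 + 8.2 + 2.3 = 41.7
L_max = max([10.6, 11.5, 9.1, 8.2, 2.3]) = 11.5
S (sum of others) = 41.7 - 11.5 = 30.2
min_reach = max(0, 11.5 - 30.2) = max(0, -18.7) = 0

Answer: 0.0000 41.7000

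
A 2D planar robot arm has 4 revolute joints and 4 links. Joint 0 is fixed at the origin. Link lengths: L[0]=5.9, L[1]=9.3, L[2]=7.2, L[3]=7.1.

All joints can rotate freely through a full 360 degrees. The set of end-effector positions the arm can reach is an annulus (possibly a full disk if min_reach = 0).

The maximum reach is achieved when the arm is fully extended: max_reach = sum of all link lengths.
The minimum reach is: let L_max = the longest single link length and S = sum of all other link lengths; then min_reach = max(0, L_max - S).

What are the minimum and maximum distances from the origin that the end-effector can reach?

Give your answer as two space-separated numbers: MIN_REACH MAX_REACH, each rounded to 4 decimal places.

Answer: 0.0000 29.5000

Derivation:
Link lengths: [5.9, 9.3, 7.2, 7.1]
max_reach = 5.9 + 9.3 + 7.2 + 7.1 = 29.5
L_max = max([5.9, 9.3, 7.2, 7.1]) = 9.3
S (sum of others) = 29.5 - 9.3 = 20.2
min_reach = max(0, 9.3 - 20.2) = max(0, -10.9) = 0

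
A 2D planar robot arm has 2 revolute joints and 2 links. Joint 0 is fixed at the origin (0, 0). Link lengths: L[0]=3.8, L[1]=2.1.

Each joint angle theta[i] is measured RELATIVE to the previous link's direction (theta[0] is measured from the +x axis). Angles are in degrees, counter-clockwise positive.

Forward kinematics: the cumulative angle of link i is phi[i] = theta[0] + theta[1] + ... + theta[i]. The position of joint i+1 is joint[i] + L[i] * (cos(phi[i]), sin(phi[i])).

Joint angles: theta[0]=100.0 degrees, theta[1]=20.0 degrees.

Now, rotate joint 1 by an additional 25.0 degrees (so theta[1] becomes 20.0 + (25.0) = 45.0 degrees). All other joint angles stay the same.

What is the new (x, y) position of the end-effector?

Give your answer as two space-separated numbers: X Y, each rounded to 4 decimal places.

joint[0] = (0.0000, 0.0000)  (base)
link 0: phi[0] = 100 = 100 deg
  cos(100 deg) = -0.1736, sin(100 deg) = 0.9848
  joint[1] = (0.0000, 0.0000) + 3.8 * (-0.1736, 0.9848) = (0.0000 + -0.6599, 0.0000 + 3.7423) = (-0.6599, 3.7423)
link 1: phi[1] = 100 + 45 = 145 deg
  cos(145 deg) = -0.8192, sin(145 deg) = 0.5736
  joint[2] = (-0.6599, 3.7423) + 2.1 * (-0.8192, 0.5736) = (-0.6599 + -1.7202, 3.7423 + 1.2045) = (-2.3801, 4.9468)
End effector: (-2.3801, 4.9468)

Answer: -2.3801 4.9468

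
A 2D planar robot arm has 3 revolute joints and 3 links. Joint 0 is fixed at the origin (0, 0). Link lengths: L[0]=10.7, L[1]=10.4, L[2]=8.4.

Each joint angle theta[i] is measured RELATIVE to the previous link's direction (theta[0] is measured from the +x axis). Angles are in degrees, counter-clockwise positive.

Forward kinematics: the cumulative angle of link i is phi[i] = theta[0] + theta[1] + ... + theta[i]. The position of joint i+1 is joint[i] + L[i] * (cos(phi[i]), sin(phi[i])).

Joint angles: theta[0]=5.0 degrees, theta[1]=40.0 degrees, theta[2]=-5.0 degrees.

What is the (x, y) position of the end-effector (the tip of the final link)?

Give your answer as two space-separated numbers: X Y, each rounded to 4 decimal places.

Answer: 24.4480 13.6859

Derivation:
joint[0] = (0.0000, 0.0000)  (base)
link 0: phi[0] = 5 = 5 deg
  cos(5 deg) = 0.9962, sin(5 deg) = 0.0872
  joint[1] = (0.0000, 0.0000) + 10.7 * (0.9962, 0.0872) = (0.0000 + 10.6593, 0.0000 + 0.9326) = (10.6593, 0.9326)
link 1: phi[1] = 5 + 40 = 45 deg
  cos(45 deg) = 0.7071, sin(45 deg) = 0.7071
  joint[2] = (10.6593, 0.9326) + 10.4 * (0.7071, 0.7071) = (10.6593 + 7.3539, 0.9326 + 7.3539) = (18.0132, 8.2865)
link 2: phi[2] = 5 + 40 + -5 = 40 deg
  cos(40 deg) = 0.7660, sin(40 deg) = 0.6428
  joint[3] = (18.0132, 8.2865) + 8.4 * (0.7660, 0.6428) = (18.0132 + 6.4348, 8.2865 + 5.3994) = (24.4480, 13.6859)
End effector: (24.4480, 13.6859)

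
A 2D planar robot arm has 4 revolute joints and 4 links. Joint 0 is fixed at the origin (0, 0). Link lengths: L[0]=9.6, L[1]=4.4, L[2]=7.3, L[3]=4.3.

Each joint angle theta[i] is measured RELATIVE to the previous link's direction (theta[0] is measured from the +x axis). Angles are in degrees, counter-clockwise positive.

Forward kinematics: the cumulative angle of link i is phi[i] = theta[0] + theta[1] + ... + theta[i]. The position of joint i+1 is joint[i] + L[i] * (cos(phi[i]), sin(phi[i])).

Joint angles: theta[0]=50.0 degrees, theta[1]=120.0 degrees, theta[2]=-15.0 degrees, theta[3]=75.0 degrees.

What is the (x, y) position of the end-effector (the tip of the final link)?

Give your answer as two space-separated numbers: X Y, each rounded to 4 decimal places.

Answer: -7.5424 7.9092

Derivation:
joint[0] = (0.0000, 0.0000)  (base)
link 0: phi[0] = 50 = 50 deg
  cos(50 deg) = 0.6428, sin(50 deg) = 0.7660
  joint[1] = (0.0000, 0.0000) + 9.6 * (0.6428, 0.7660) = (0.0000 + 6.1708, 0.0000 + 7.3540) = (6.1708, 7.3540)
link 1: phi[1] = 50 + 120 = 170 deg
  cos(170 deg) = -0.9848, sin(170 deg) = 0.1736
  joint[2] = (6.1708, 7.3540) + 4.4 * (-0.9848, 0.1736) = (6.1708 + -4.3332, 7.3540 + 0.7641) = (1.8376, 8.1181)
link 2: phi[2] = 50 + 120 + -15 = 155 deg
  cos(155 deg) = -0.9063, sin(155 deg) = 0.4226
  joint[3] = (1.8376, 8.1181) + 7.3 * (-0.9063, 0.4226) = (1.8376 + -6.6160, 8.1181 + 3.0851) = (-4.7784, 11.2032)
link 3: phi[3] = 50 + 120 + -15 + 75 = 230 deg
  cos(230 deg) = -0.6428, sin(230 deg) = -0.7660
  joint[4] = (-4.7784, 11.2032) + 4.3 * (-0.6428, -0.7660) = (-4.7784 + -2.7640, 11.2032 + -3.2940) = (-7.5424, 7.9092)
End effector: (-7.5424, 7.9092)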